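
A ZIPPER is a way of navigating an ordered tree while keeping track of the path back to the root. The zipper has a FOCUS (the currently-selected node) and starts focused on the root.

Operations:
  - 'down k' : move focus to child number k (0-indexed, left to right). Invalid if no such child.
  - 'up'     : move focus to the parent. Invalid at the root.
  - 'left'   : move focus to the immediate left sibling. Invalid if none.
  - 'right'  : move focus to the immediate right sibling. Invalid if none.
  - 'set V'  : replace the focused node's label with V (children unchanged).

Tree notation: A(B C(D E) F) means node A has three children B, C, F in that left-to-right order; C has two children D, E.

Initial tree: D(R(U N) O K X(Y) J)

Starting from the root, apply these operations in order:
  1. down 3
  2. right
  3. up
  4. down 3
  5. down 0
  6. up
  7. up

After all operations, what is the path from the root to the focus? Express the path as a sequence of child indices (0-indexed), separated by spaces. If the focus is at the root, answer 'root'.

Step 1 (down 3): focus=X path=3 depth=1 children=['Y'] left=['R', 'O', 'K'] right=['J'] parent=D
Step 2 (right): focus=J path=4 depth=1 children=[] left=['R', 'O', 'K', 'X'] right=[] parent=D
Step 3 (up): focus=D path=root depth=0 children=['R', 'O', 'K', 'X', 'J'] (at root)
Step 4 (down 3): focus=X path=3 depth=1 children=['Y'] left=['R', 'O', 'K'] right=['J'] parent=D
Step 5 (down 0): focus=Y path=3/0 depth=2 children=[] left=[] right=[] parent=X
Step 6 (up): focus=X path=3 depth=1 children=['Y'] left=['R', 'O', 'K'] right=['J'] parent=D
Step 7 (up): focus=D path=root depth=0 children=['R', 'O', 'K', 'X', 'J'] (at root)

Answer: root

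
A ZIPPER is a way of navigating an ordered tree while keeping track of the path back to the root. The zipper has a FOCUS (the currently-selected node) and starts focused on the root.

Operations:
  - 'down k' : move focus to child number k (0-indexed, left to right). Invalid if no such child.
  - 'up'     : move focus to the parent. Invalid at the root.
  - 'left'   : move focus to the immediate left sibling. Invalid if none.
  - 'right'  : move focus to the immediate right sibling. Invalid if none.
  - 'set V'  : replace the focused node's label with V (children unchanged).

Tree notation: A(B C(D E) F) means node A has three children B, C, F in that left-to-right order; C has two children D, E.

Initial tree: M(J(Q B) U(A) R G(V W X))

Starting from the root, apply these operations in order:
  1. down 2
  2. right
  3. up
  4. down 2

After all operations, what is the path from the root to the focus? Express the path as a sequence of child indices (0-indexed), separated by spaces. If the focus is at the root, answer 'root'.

Step 1 (down 2): focus=R path=2 depth=1 children=[] left=['J', 'U'] right=['G'] parent=M
Step 2 (right): focus=G path=3 depth=1 children=['V', 'W', 'X'] left=['J', 'U', 'R'] right=[] parent=M
Step 3 (up): focus=M path=root depth=0 children=['J', 'U', 'R', 'G'] (at root)
Step 4 (down 2): focus=R path=2 depth=1 children=[] left=['J', 'U'] right=['G'] parent=M

Answer: 2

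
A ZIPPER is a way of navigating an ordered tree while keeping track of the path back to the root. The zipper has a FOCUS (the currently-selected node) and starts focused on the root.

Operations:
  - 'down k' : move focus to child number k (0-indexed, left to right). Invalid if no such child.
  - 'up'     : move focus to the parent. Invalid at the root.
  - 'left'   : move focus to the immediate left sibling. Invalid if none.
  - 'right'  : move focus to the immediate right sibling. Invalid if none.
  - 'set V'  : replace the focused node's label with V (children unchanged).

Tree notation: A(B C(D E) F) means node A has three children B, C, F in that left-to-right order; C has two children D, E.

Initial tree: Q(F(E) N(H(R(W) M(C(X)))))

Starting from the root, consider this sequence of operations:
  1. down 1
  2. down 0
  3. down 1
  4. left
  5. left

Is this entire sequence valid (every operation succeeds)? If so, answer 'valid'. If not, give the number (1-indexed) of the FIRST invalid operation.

Step 1 (down 1): focus=N path=1 depth=1 children=['H'] left=['F'] right=[] parent=Q
Step 2 (down 0): focus=H path=1/0 depth=2 children=['R', 'M'] left=[] right=[] parent=N
Step 3 (down 1): focus=M path=1/0/1 depth=3 children=['C'] left=['R'] right=[] parent=H
Step 4 (left): focus=R path=1/0/0 depth=3 children=['W'] left=[] right=['M'] parent=H
Step 5 (left): INVALID

Answer: 5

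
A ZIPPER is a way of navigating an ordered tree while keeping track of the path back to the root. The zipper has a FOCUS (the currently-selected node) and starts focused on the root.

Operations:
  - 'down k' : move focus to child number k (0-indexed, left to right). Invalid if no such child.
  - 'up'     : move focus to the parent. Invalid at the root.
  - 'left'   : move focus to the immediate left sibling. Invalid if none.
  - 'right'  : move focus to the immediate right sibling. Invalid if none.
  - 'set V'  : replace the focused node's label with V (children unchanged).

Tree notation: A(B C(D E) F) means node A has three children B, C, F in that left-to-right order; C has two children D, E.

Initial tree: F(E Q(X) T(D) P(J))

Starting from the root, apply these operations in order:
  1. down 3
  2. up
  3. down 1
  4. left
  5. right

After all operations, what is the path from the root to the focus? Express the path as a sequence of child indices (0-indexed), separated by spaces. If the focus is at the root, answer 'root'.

Answer: 1

Derivation:
Step 1 (down 3): focus=P path=3 depth=1 children=['J'] left=['E', 'Q', 'T'] right=[] parent=F
Step 2 (up): focus=F path=root depth=0 children=['E', 'Q', 'T', 'P'] (at root)
Step 3 (down 1): focus=Q path=1 depth=1 children=['X'] left=['E'] right=['T', 'P'] parent=F
Step 4 (left): focus=E path=0 depth=1 children=[] left=[] right=['Q', 'T', 'P'] parent=F
Step 5 (right): focus=Q path=1 depth=1 children=['X'] left=['E'] right=['T', 'P'] parent=F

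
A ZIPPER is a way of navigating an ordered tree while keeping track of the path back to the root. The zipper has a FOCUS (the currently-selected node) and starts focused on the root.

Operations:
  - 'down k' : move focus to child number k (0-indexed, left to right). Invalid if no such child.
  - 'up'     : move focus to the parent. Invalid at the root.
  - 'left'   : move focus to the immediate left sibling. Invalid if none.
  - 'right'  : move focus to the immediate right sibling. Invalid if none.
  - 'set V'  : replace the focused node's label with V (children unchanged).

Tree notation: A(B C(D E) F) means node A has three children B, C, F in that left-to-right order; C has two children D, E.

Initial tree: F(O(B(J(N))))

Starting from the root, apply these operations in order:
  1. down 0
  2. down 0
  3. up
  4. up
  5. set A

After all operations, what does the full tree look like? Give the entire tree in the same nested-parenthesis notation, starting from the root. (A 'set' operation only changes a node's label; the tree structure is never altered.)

Answer: A(O(B(J(N))))

Derivation:
Step 1 (down 0): focus=O path=0 depth=1 children=['B'] left=[] right=[] parent=F
Step 2 (down 0): focus=B path=0/0 depth=2 children=['J'] left=[] right=[] parent=O
Step 3 (up): focus=O path=0 depth=1 children=['B'] left=[] right=[] parent=F
Step 4 (up): focus=F path=root depth=0 children=['O'] (at root)
Step 5 (set A): focus=A path=root depth=0 children=['O'] (at root)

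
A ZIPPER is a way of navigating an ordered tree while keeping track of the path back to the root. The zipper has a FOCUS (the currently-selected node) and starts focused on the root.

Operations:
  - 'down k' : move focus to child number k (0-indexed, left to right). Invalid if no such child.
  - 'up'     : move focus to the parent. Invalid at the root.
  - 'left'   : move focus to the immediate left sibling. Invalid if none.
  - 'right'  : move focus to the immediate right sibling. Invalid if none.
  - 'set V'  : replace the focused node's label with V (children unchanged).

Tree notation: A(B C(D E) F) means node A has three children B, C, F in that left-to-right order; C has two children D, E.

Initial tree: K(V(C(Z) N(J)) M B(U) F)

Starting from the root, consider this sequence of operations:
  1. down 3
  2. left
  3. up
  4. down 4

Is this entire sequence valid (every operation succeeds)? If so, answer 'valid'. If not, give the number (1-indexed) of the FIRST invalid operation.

Answer: 4

Derivation:
Step 1 (down 3): focus=F path=3 depth=1 children=[] left=['V', 'M', 'B'] right=[] parent=K
Step 2 (left): focus=B path=2 depth=1 children=['U'] left=['V', 'M'] right=['F'] parent=K
Step 3 (up): focus=K path=root depth=0 children=['V', 'M', 'B', 'F'] (at root)
Step 4 (down 4): INVALID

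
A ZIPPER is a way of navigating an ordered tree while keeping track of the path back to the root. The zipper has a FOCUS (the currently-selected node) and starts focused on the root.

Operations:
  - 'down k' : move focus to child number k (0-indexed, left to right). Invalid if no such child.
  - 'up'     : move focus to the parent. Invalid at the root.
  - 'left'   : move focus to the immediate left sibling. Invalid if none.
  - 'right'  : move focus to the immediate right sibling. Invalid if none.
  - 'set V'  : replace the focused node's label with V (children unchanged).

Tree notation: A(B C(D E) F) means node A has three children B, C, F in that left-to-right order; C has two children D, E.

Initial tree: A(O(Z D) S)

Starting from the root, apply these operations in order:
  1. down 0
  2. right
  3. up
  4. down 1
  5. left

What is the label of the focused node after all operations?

Step 1 (down 0): focus=O path=0 depth=1 children=['Z', 'D'] left=[] right=['S'] parent=A
Step 2 (right): focus=S path=1 depth=1 children=[] left=['O'] right=[] parent=A
Step 3 (up): focus=A path=root depth=0 children=['O', 'S'] (at root)
Step 4 (down 1): focus=S path=1 depth=1 children=[] left=['O'] right=[] parent=A
Step 5 (left): focus=O path=0 depth=1 children=['Z', 'D'] left=[] right=['S'] parent=A

Answer: O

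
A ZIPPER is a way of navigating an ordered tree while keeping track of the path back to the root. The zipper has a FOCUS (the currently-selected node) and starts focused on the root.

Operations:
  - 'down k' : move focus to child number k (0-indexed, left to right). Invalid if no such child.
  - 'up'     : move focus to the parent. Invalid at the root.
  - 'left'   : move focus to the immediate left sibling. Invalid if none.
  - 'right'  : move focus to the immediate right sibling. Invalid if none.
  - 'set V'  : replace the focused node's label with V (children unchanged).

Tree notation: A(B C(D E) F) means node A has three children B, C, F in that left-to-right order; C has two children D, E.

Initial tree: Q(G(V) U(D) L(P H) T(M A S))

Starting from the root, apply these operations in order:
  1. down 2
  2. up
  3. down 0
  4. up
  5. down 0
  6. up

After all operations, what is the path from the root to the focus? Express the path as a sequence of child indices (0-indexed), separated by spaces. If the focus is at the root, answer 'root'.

Answer: root

Derivation:
Step 1 (down 2): focus=L path=2 depth=1 children=['P', 'H'] left=['G', 'U'] right=['T'] parent=Q
Step 2 (up): focus=Q path=root depth=0 children=['G', 'U', 'L', 'T'] (at root)
Step 3 (down 0): focus=G path=0 depth=1 children=['V'] left=[] right=['U', 'L', 'T'] parent=Q
Step 4 (up): focus=Q path=root depth=0 children=['G', 'U', 'L', 'T'] (at root)
Step 5 (down 0): focus=G path=0 depth=1 children=['V'] left=[] right=['U', 'L', 'T'] parent=Q
Step 6 (up): focus=Q path=root depth=0 children=['G', 'U', 'L', 'T'] (at root)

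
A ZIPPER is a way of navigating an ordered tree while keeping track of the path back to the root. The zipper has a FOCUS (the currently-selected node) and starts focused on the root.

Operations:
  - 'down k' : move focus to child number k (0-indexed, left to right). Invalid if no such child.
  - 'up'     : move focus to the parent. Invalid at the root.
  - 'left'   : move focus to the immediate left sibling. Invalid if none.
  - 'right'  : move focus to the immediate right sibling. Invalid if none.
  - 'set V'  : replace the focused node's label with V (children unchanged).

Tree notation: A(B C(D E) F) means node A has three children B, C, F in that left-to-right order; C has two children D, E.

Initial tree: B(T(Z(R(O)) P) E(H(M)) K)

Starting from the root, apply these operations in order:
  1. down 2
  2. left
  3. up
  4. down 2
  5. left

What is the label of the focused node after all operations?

Answer: E

Derivation:
Step 1 (down 2): focus=K path=2 depth=1 children=[] left=['T', 'E'] right=[] parent=B
Step 2 (left): focus=E path=1 depth=1 children=['H'] left=['T'] right=['K'] parent=B
Step 3 (up): focus=B path=root depth=0 children=['T', 'E', 'K'] (at root)
Step 4 (down 2): focus=K path=2 depth=1 children=[] left=['T', 'E'] right=[] parent=B
Step 5 (left): focus=E path=1 depth=1 children=['H'] left=['T'] right=['K'] parent=B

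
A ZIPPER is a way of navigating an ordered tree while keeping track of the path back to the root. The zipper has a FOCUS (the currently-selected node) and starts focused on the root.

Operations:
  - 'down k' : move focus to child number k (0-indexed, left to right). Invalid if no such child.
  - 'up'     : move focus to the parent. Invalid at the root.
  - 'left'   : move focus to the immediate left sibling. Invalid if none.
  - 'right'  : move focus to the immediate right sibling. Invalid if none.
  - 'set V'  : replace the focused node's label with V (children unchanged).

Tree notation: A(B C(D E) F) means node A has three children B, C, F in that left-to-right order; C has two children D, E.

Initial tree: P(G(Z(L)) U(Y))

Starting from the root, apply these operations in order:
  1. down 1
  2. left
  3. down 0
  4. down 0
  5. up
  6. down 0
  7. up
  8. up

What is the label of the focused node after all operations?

Answer: G

Derivation:
Step 1 (down 1): focus=U path=1 depth=1 children=['Y'] left=['G'] right=[] parent=P
Step 2 (left): focus=G path=0 depth=1 children=['Z'] left=[] right=['U'] parent=P
Step 3 (down 0): focus=Z path=0/0 depth=2 children=['L'] left=[] right=[] parent=G
Step 4 (down 0): focus=L path=0/0/0 depth=3 children=[] left=[] right=[] parent=Z
Step 5 (up): focus=Z path=0/0 depth=2 children=['L'] left=[] right=[] parent=G
Step 6 (down 0): focus=L path=0/0/0 depth=3 children=[] left=[] right=[] parent=Z
Step 7 (up): focus=Z path=0/0 depth=2 children=['L'] left=[] right=[] parent=G
Step 8 (up): focus=G path=0 depth=1 children=['Z'] left=[] right=['U'] parent=P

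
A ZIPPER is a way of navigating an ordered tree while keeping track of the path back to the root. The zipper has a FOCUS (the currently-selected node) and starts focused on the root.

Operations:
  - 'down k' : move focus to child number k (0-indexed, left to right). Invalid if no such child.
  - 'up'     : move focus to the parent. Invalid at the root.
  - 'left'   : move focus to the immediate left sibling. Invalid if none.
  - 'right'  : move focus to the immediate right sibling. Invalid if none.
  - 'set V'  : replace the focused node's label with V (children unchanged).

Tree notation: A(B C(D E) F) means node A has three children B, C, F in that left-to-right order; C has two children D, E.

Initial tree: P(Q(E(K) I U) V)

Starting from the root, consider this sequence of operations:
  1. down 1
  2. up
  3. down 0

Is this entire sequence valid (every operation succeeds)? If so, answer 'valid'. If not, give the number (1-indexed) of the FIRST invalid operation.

Answer: valid

Derivation:
Step 1 (down 1): focus=V path=1 depth=1 children=[] left=['Q'] right=[] parent=P
Step 2 (up): focus=P path=root depth=0 children=['Q', 'V'] (at root)
Step 3 (down 0): focus=Q path=0 depth=1 children=['E', 'I', 'U'] left=[] right=['V'] parent=P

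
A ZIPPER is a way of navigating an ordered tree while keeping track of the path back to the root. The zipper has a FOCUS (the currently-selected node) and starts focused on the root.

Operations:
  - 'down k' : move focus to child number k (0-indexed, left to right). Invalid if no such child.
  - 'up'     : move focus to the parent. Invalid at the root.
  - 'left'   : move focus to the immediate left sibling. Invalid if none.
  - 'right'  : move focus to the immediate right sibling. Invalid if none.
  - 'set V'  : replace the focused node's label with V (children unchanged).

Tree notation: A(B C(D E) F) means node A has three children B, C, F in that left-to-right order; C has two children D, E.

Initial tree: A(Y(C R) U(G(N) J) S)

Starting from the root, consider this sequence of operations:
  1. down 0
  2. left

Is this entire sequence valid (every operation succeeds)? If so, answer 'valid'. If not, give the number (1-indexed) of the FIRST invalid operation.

Step 1 (down 0): focus=Y path=0 depth=1 children=['C', 'R'] left=[] right=['U', 'S'] parent=A
Step 2 (left): INVALID

Answer: 2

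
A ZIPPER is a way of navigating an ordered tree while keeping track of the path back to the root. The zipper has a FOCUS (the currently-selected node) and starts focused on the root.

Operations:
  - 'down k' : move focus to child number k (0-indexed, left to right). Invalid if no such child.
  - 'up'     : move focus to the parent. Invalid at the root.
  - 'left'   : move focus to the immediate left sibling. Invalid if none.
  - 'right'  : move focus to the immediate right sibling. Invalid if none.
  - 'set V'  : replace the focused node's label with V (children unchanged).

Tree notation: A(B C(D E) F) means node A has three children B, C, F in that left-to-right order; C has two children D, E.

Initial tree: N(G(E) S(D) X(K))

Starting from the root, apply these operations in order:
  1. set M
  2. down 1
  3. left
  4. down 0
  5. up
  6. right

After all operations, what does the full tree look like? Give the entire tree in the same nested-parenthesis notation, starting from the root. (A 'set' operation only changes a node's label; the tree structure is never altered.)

Answer: M(G(E) S(D) X(K))

Derivation:
Step 1 (set M): focus=M path=root depth=0 children=['G', 'S', 'X'] (at root)
Step 2 (down 1): focus=S path=1 depth=1 children=['D'] left=['G'] right=['X'] parent=M
Step 3 (left): focus=G path=0 depth=1 children=['E'] left=[] right=['S', 'X'] parent=M
Step 4 (down 0): focus=E path=0/0 depth=2 children=[] left=[] right=[] parent=G
Step 5 (up): focus=G path=0 depth=1 children=['E'] left=[] right=['S', 'X'] parent=M
Step 6 (right): focus=S path=1 depth=1 children=['D'] left=['G'] right=['X'] parent=M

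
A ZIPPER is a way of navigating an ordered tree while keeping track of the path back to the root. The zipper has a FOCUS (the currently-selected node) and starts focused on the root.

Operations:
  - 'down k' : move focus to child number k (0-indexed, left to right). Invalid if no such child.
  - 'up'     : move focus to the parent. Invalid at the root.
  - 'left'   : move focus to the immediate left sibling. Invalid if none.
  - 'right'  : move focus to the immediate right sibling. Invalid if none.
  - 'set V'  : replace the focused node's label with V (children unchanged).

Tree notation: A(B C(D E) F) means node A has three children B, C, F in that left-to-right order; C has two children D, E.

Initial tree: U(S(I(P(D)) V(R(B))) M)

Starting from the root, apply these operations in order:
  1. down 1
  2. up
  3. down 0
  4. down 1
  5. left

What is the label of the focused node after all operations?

Step 1 (down 1): focus=M path=1 depth=1 children=[] left=['S'] right=[] parent=U
Step 2 (up): focus=U path=root depth=0 children=['S', 'M'] (at root)
Step 3 (down 0): focus=S path=0 depth=1 children=['I', 'V'] left=[] right=['M'] parent=U
Step 4 (down 1): focus=V path=0/1 depth=2 children=['R'] left=['I'] right=[] parent=S
Step 5 (left): focus=I path=0/0 depth=2 children=['P'] left=[] right=['V'] parent=S

Answer: I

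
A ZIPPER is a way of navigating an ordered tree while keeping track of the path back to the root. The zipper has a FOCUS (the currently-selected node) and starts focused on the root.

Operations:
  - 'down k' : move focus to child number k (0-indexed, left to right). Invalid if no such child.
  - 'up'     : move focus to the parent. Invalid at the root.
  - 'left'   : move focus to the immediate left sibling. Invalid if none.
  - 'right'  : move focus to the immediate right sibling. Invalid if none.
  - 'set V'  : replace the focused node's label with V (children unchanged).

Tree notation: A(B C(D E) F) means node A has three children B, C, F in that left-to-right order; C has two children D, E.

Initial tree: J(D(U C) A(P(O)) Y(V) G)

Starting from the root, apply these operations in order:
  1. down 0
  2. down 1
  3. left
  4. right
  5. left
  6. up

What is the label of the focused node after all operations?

Answer: D

Derivation:
Step 1 (down 0): focus=D path=0 depth=1 children=['U', 'C'] left=[] right=['A', 'Y', 'G'] parent=J
Step 2 (down 1): focus=C path=0/1 depth=2 children=[] left=['U'] right=[] parent=D
Step 3 (left): focus=U path=0/0 depth=2 children=[] left=[] right=['C'] parent=D
Step 4 (right): focus=C path=0/1 depth=2 children=[] left=['U'] right=[] parent=D
Step 5 (left): focus=U path=0/0 depth=2 children=[] left=[] right=['C'] parent=D
Step 6 (up): focus=D path=0 depth=1 children=['U', 'C'] left=[] right=['A', 'Y', 'G'] parent=J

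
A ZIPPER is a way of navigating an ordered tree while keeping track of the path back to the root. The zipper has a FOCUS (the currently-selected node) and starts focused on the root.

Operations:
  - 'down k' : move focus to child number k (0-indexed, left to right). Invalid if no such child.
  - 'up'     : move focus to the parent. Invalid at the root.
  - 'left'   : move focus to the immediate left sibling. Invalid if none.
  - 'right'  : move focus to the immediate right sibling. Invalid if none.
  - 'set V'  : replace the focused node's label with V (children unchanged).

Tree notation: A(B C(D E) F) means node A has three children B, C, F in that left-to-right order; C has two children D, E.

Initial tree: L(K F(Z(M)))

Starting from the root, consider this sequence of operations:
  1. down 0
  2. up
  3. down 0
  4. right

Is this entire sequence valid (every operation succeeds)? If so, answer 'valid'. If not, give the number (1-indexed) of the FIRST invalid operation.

Step 1 (down 0): focus=K path=0 depth=1 children=[] left=[] right=['F'] parent=L
Step 2 (up): focus=L path=root depth=0 children=['K', 'F'] (at root)
Step 3 (down 0): focus=K path=0 depth=1 children=[] left=[] right=['F'] parent=L
Step 4 (right): focus=F path=1 depth=1 children=['Z'] left=['K'] right=[] parent=L

Answer: valid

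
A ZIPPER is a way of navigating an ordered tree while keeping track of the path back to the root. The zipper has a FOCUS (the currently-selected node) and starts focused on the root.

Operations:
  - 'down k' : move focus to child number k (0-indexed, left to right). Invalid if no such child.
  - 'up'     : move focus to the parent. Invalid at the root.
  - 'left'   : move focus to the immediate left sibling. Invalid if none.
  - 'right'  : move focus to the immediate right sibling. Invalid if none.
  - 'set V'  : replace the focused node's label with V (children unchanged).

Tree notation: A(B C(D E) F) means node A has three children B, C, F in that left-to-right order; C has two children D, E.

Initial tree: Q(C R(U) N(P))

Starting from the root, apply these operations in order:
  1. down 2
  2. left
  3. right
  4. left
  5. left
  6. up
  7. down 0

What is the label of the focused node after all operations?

Step 1 (down 2): focus=N path=2 depth=1 children=['P'] left=['C', 'R'] right=[] parent=Q
Step 2 (left): focus=R path=1 depth=1 children=['U'] left=['C'] right=['N'] parent=Q
Step 3 (right): focus=N path=2 depth=1 children=['P'] left=['C', 'R'] right=[] parent=Q
Step 4 (left): focus=R path=1 depth=1 children=['U'] left=['C'] right=['N'] parent=Q
Step 5 (left): focus=C path=0 depth=1 children=[] left=[] right=['R', 'N'] parent=Q
Step 6 (up): focus=Q path=root depth=0 children=['C', 'R', 'N'] (at root)
Step 7 (down 0): focus=C path=0 depth=1 children=[] left=[] right=['R', 'N'] parent=Q

Answer: C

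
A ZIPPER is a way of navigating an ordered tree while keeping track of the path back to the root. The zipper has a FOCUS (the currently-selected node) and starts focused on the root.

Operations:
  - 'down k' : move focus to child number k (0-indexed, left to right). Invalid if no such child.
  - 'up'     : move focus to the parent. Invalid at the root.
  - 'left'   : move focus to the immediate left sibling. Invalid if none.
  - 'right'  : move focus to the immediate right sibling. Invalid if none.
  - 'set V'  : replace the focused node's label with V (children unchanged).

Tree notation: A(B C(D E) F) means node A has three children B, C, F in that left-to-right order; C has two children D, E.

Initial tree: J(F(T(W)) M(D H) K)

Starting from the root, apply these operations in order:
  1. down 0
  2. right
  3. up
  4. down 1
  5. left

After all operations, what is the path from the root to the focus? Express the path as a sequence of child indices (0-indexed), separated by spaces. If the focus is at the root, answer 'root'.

Step 1 (down 0): focus=F path=0 depth=1 children=['T'] left=[] right=['M', 'K'] parent=J
Step 2 (right): focus=M path=1 depth=1 children=['D', 'H'] left=['F'] right=['K'] parent=J
Step 3 (up): focus=J path=root depth=0 children=['F', 'M', 'K'] (at root)
Step 4 (down 1): focus=M path=1 depth=1 children=['D', 'H'] left=['F'] right=['K'] parent=J
Step 5 (left): focus=F path=0 depth=1 children=['T'] left=[] right=['M', 'K'] parent=J

Answer: 0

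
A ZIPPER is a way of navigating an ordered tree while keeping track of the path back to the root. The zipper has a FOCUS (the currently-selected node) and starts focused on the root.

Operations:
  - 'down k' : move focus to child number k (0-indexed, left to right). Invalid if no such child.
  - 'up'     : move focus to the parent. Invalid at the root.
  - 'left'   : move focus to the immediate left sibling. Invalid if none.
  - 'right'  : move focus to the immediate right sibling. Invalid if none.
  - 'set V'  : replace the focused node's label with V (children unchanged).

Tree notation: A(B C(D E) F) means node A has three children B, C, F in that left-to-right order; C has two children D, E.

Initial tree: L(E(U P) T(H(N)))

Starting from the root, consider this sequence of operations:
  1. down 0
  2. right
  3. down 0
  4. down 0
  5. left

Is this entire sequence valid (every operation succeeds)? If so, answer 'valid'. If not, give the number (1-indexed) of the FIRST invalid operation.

Answer: 5

Derivation:
Step 1 (down 0): focus=E path=0 depth=1 children=['U', 'P'] left=[] right=['T'] parent=L
Step 2 (right): focus=T path=1 depth=1 children=['H'] left=['E'] right=[] parent=L
Step 3 (down 0): focus=H path=1/0 depth=2 children=['N'] left=[] right=[] parent=T
Step 4 (down 0): focus=N path=1/0/0 depth=3 children=[] left=[] right=[] parent=H
Step 5 (left): INVALID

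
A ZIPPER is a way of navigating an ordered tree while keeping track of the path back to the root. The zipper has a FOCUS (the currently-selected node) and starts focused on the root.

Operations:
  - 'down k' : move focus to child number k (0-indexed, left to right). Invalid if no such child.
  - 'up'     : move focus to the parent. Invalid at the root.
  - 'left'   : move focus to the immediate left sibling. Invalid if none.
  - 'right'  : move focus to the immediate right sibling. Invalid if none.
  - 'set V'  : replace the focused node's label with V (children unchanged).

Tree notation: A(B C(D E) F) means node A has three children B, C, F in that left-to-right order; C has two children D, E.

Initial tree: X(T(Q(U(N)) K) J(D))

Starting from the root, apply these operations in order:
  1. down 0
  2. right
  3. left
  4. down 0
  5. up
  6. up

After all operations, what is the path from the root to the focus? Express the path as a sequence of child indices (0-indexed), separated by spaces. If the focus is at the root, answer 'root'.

Answer: root

Derivation:
Step 1 (down 0): focus=T path=0 depth=1 children=['Q', 'K'] left=[] right=['J'] parent=X
Step 2 (right): focus=J path=1 depth=1 children=['D'] left=['T'] right=[] parent=X
Step 3 (left): focus=T path=0 depth=1 children=['Q', 'K'] left=[] right=['J'] parent=X
Step 4 (down 0): focus=Q path=0/0 depth=2 children=['U'] left=[] right=['K'] parent=T
Step 5 (up): focus=T path=0 depth=1 children=['Q', 'K'] left=[] right=['J'] parent=X
Step 6 (up): focus=X path=root depth=0 children=['T', 'J'] (at root)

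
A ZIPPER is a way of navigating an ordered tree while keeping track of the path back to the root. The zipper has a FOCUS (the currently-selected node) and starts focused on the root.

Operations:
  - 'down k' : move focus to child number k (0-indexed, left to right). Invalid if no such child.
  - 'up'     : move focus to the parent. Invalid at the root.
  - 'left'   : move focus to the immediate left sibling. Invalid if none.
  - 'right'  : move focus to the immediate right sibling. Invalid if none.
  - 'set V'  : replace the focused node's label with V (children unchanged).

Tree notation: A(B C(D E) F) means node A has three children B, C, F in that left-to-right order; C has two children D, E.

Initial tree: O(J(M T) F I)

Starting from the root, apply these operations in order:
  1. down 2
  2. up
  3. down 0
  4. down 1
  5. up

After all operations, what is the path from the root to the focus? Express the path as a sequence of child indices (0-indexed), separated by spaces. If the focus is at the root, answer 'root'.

Step 1 (down 2): focus=I path=2 depth=1 children=[] left=['J', 'F'] right=[] parent=O
Step 2 (up): focus=O path=root depth=0 children=['J', 'F', 'I'] (at root)
Step 3 (down 0): focus=J path=0 depth=1 children=['M', 'T'] left=[] right=['F', 'I'] parent=O
Step 4 (down 1): focus=T path=0/1 depth=2 children=[] left=['M'] right=[] parent=J
Step 5 (up): focus=J path=0 depth=1 children=['M', 'T'] left=[] right=['F', 'I'] parent=O

Answer: 0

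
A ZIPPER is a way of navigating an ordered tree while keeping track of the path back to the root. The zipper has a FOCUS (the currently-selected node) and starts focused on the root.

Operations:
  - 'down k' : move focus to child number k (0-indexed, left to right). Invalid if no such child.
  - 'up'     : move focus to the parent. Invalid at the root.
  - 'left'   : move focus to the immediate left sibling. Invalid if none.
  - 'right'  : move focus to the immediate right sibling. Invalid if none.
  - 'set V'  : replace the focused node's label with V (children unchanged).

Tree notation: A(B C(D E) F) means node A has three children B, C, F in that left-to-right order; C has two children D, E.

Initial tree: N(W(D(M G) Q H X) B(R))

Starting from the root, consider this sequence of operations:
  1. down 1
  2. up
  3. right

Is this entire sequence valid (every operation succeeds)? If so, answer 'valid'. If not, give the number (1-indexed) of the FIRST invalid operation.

Answer: 3

Derivation:
Step 1 (down 1): focus=B path=1 depth=1 children=['R'] left=['W'] right=[] parent=N
Step 2 (up): focus=N path=root depth=0 children=['W', 'B'] (at root)
Step 3 (right): INVALID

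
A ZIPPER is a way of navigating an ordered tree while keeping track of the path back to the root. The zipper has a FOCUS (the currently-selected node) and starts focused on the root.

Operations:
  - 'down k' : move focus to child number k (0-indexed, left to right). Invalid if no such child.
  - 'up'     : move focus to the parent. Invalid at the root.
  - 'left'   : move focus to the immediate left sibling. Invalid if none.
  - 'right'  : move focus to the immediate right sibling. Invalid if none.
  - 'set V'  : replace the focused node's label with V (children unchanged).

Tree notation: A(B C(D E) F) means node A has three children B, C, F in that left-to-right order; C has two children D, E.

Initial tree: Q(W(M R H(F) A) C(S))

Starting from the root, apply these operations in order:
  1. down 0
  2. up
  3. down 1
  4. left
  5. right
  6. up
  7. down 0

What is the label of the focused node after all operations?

Step 1 (down 0): focus=W path=0 depth=1 children=['M', 'R', 'H', 'A'] left=[] right=['C'] parent=Q
Step 2 (up): focus=Q path=root depth=0 children=['W', 'C'] (at root)
Step 3 (down 1): focus=C path=1 depth=1 children=['S'] left=['W'] right=[] parent=Q
Step 4 (left): focus=W path=0 depth=1 children=['M', 'R', 'H', 'A'] left=[] right=['C'] parent=Q
Step 5 (right): focus=C path=1 depth=1 children=['S'] left=['W'] right=[] parent=Q
Step 6 (up): focus=Q path=root depth=0 children=['W', 'C'] (at root)
Step 7 (down 0): focus=W path=0 depth=1 children=['M', 'R', 'H', 'A'] left=[] right=['C'] parent=Q

Answer: W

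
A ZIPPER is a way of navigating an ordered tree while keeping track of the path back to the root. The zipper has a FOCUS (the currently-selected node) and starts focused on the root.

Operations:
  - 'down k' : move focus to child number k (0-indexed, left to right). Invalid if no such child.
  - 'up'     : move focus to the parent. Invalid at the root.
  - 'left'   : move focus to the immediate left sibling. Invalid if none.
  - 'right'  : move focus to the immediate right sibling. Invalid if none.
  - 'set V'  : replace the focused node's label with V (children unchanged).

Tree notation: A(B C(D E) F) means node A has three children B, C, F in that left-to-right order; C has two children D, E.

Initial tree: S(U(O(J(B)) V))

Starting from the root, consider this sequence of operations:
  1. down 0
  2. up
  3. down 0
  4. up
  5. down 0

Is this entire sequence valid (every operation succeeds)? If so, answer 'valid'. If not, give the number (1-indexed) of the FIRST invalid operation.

Answer: valid

Derivation:
Step 1 (down 0): focus=U path=0 depth=1 children=['O', 'V'] left=[] right=[] parent=S
Step 2 (up): focus=S path=root depth=0 children=['U'] (at root)
Step 3 (down 0): focus=U path=0 depth=1 children=['O', 'V'] left=[] right=[] parent=S
Step 4 (up): focus=S path=root depth=0 children=['U'] (at root)
Step 5 (down 0): focus=U path=0 depth=1 children=['O', 'V'] left=[] right=[] parent=S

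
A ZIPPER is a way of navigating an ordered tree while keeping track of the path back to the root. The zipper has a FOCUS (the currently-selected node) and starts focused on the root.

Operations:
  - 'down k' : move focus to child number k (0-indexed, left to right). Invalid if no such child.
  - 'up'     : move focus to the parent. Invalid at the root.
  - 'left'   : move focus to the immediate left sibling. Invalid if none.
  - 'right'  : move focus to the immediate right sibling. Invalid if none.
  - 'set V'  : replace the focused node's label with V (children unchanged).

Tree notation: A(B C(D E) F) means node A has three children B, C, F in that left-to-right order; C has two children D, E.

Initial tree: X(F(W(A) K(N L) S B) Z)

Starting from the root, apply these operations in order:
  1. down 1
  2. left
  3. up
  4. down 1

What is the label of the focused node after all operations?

Answer: Z

Derivation:
Step 1 (down 1): focus=Z path=1 depth=1 children=[] left=['F'] right=[] parent=X
Step 2 (left): focus=F path=0 depth=1 children=['W', 'K', 'S', 'B'] left=[] right=['Z'] parent=X
Step 3 (up): focus=X path=root depth=0 children=['F', 'Z'] (at root)
Step 4 (down 1): focus=Z path=1 depth=1 children=[] left=['F'] right=[] parent=X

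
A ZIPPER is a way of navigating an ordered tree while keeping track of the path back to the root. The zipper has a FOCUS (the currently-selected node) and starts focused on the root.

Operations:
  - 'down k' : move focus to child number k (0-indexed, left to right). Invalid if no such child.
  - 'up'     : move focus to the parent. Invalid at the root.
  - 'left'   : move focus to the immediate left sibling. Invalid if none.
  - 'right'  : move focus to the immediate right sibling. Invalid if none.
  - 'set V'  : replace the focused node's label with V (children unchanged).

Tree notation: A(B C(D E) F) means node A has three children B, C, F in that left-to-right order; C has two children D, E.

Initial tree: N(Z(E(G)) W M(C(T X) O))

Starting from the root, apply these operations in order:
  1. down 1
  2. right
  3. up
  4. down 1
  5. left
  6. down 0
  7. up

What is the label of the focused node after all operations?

Step 1 (down 1): focus=W path=1 depth=1 children=[] left=['Z'] right=['M'] parent=N
Step 2 (right): focus=M path=2 depth=1 children=['C', 'O'] left=['Z', 'W'] right=[] parent=N
Step 3 (up): focus=N path=root depth=0 children=['Z', 'W', 'M'] (at root)
Step 4 (down 1): focus=W path=1 depth=1 children=[] left=['Z'] right=['M'] parent=N
Step 5 (left): focus=Z path=0 depth=1 children=['E'] left=[] right=['W', 'M'] parent=N
Step 6 (down 0): focus=E path=0/0 depth=2 children=['G'] left=[] right=[] parent=Z
Step 7 (up): focus=Z path=0 depth=1 children=['E'] left=[] right=['W', 'M'] parent=N

Answer: Z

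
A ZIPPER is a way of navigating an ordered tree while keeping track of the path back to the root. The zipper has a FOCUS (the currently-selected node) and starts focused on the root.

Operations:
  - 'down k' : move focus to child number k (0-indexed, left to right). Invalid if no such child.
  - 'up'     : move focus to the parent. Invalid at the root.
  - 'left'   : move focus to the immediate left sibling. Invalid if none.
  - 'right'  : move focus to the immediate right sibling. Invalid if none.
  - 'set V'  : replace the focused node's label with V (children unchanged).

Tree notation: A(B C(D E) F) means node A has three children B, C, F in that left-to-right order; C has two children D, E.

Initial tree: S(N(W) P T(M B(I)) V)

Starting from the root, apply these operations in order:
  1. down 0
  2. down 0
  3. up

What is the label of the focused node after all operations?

Answer: N

Derivation:
Step 1 (down 0): focus=N path=0 depth=1 children=['W'] left=[] right=['P', 'T', 'V'] parent=S
Step 2 (down 0): focus=W path=0/0 depth=2 children=[] left=[] right=[] parent=N
Step 3 (up): focus=N path=0 depth=1 children=['W'] left=[] right=['P', 'T', 'V'] parent=S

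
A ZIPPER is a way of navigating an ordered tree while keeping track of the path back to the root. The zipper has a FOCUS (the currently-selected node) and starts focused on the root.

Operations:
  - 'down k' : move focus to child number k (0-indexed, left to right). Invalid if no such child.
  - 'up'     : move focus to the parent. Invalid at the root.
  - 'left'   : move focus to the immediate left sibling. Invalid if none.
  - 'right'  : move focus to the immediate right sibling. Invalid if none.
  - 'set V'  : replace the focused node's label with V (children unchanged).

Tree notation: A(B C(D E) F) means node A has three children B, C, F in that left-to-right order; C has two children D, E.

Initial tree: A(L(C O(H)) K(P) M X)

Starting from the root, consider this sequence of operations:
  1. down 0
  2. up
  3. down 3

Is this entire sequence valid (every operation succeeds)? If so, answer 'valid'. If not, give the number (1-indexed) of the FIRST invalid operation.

Step 1 (down 0): focus=L path=0 depth=1 children=['C', 'O'] left=[] right=['K', 'M', 'X'] parent=A
Step 2 (up): focus=A path=root depth=0 children=['L', 'K', 'M', 'X'] (at root)
Step 3 (down 3): focus=X path=3 depth=1 children=[] left=['L', 'K', 'M'] right=[] parent=A

Answer: valid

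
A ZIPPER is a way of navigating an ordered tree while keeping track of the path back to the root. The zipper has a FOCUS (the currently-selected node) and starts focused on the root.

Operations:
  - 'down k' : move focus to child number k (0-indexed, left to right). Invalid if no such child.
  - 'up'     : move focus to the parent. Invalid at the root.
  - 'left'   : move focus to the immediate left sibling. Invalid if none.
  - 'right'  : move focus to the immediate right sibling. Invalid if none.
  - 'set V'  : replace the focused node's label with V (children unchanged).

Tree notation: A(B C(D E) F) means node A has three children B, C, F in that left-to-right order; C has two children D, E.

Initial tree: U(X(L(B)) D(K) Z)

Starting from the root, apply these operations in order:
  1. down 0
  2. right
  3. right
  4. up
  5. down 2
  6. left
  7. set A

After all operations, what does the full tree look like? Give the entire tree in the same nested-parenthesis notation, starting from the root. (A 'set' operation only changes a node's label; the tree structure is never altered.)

Step 1 (down 0): focus=X path=0 depth=1 children=['L'] left=[] right=['D', 'Z'] parent=U
Step 2 (right): focus=D path=1 depth=1 children=['K'] left=['X'] right=['Z'] parent=U
Step 3 (right): focus=Z path=2 depth=1 children=[] left=['X', 'D'] right=[] parent=U
Step 4 (up): focus=U path=root depth=0 children=['X', 'D', 'Z'] (at root)
Step 5 (down 2): focus=Z path=2 depth=1 children=[] left=['X', 'D'] right=[] parent=U
Step 6 (left): focus=D path=1 depth=1 children=['K'] left=['X'] right=['Z'] parent=U
Step 7 (set A): focus=A path=1 depth=1 children=['K'] left=['X'] right=['Z'] parent=U

Answer: U(X(L(B)) A(K) Z)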